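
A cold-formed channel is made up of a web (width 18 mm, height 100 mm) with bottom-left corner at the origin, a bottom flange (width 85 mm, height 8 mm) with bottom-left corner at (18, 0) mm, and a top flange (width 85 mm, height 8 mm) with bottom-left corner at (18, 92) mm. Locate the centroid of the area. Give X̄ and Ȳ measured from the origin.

Part | A | x̄ᵢ | ȳᵢ | A·x̄ᵢ | A·ȳᵢ
web | 1800.00 | 9.00 | 50.00 | 16200.00 | 90000.00
bottom flange | 680.00 | 60.50 | 4.00 | 41140.00 | 2720.00
top flange | 680.00 | 60.50 | 96.00 | 41140.00 | 65280.00
Σ | 3160.00 |  |  | 98480.00 | 158000.00
X̄ = 98480.00 / 3160.00 = 31.16 mm
Ȳ = 158000.00 / 3160.00 = 50.00 mm

X̄ = 31.16 mm, Ȳ = 50.00 mm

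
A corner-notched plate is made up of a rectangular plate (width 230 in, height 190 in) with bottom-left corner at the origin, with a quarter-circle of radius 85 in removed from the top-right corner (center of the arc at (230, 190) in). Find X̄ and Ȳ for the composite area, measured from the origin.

X̄ = 103.22 in, Ȳ = 86.21 in

plate: A = 230 × 190 = 43700.00, centroid at (115.00, 95.00).
removed quarter-circle: A = −¼π·85² = -5674.50, centroid at (193.92, 153.92).
ΣA = 38025.50 in²
ΣAX̄ = (43700.00)(115.00) + (-5674.50)(193.92) = 3925072.94 in³
ΣAȲ = (43700.00)(95.00) + (-5674.50)(153.92) = 3278053.00 in³
X̄ = 3925072.94 / 38025.50 = 103.22 in
Ȳ = 3278053.00 / 38025.50 = 86.21 in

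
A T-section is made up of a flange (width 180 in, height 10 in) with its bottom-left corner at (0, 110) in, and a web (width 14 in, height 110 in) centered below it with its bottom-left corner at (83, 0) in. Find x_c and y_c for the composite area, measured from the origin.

x_c = 90.00 in, y_c = 87.34 in

Part | A | x̄ᵢ | ȳᵢ | A·x̄ᵢ | A·ȳᵢ
web | 1540.00 | 90.00 | 55.00 | 138600.00 | 84700.00
flange | 1800.00 | 90.00 | 115.00 | 162000.00 | 207000.00
Σ | 3340.00 |  |  | 300600.00 | 291700.00
x_c = 300600.00 / 3340.00 = 90.00 in
y_c = 291700.00 / 3340.00 = 87.34 in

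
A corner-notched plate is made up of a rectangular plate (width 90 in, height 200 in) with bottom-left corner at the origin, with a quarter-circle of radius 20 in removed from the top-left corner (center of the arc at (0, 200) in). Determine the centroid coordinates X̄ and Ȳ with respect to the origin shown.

X̄ = 45.65 in, Ȳ = 98.37 in

Part | A | x̄ᵢ | ȳᵢ | A·x̄ᵢ | A·ȳᵢ
plate | 18000.00 | 45.00 | 100.00 | 810000.00 | 1800000.00
removed quarter-circle | -314.16 | 8.49 | 191.51 | -2666.67 | -60165.19
Σ | 17685.84 |  |  | 807333.33 | 1739834.81
X̄ = 807333.33 / 17685.84 = 45.65 in
Ȳ = 1739834.81 / 17685.84 = 98.37 in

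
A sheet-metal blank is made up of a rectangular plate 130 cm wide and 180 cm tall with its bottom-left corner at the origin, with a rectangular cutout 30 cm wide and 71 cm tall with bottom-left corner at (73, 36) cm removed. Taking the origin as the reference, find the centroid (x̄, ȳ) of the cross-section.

x̄ = 62.70 cm, ȳ = 91.85 cm

plate: A = 130 × 180 = 23400.00, centroid at (65.00, 90.00).
hole: A = −(30 × 71) = -2130.00, centroid at (88.00, 71.50).
ΣA = 21270.00 cm², ΣAx̄ = 1333560.00 cm³, ΣAȳ = 1953705.00 cm³.
x̄ = 1333560.00/21270.00 = 62.70 cm; ȳ = 1953705.00/21270.00 = 91.85 cm.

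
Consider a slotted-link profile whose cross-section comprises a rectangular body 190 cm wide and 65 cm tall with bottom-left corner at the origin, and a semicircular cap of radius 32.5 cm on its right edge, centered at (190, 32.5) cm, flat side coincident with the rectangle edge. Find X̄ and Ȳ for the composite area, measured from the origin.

X̄ = 107.88 cm, Ȳ = 32.50 cm

rectangular body: A = 190 × 65 = 12350.00, centroid at (95.00, 32.50).
semicircular end: A = ½π·32.5² = 1659.15, centroid at (203.79, 32.50).
ΣA = 14009.15 cm²
ΣAX̄ = (12350.00)(95.00) + (1659.15)(203.79) = 1511374.60 cm³
ΣAȲ = (12350.00)(32.50) + (1659.15)(32.50) = 455297.49 cm³
X̄ = 1511374.60 / 14009.15 = 107.88 cm
Ȳ = 455297.49 / 14009.15 = 32.50 cm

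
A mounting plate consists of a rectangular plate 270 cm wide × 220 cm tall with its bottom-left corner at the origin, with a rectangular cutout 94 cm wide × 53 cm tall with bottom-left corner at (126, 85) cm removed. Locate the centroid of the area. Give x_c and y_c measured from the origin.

Part | A | x̄ᵢ | ȳᵢ | A·x̄ᵢ | A·ȳᵢ
plate | 59400.00 | 135.00 | 110.00 | 8019000.00 | 6534000.00
hole | -4982.00 | 173.00 | 111.50 | -861886.00 | -555493.00
Σ | 54418.00 |  |  | 7157114.00 | 5978507.00
x_c = 7157114.00 / 54418.00 = 131.52 cm
y_c = 5978507.00 / 54418.00 = 109.86 cm

x_c = 131.52 cm, y_c = 109.86 cm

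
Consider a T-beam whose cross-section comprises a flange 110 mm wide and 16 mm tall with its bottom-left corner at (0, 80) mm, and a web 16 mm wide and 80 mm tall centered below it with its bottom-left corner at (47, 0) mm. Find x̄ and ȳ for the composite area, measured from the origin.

x̄ = 55.00 mm, ȳ = 67.79 mm

web: A = 16 × 80 = 1280.00, centroid at (55.00, 40.00).
flange: A = 110 × 16 = 1760.00, centroid at (55.00, 88.00).
ΣA = 3040.00 mm²
ΣAx̄ = (1280.00)(55.00) + (1760.00)(55.00) = 167200.00 mm³
ΣAȳ = (1280.00)(40.00) + (1760.00)(88.00) = 206080.00 mm³
x̄ = 167200.00 / 3040.00 = 55.00 mm
ȳ = 206080.00 / 3040.00 = 67.79 mm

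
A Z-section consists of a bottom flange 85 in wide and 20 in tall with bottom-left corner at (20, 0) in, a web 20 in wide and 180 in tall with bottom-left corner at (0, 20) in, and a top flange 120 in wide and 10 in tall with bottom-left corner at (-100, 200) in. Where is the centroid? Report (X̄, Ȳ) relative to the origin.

bottom flange: A = 85 × 20 = 1700.00, centroid at (62.50, 10.00).
web: A = 20 × 180 = 3600.00, centroid at (10.00, 110.00).
top flange: A = 120 × 10 = 1200.00, centroid at (-40.00, 205.00).
ΣA = 6500.00 in², ΣAX̄ = 94250.00 in³, ΣAȲ = 659000.00 in³.
X̄ = 94250.00/6500.00 = 14.50 in; Ȳ = 659000.00/6500.00 = 101.38 in.

X̄ = 14.50 in, Ȳ = 101.38 in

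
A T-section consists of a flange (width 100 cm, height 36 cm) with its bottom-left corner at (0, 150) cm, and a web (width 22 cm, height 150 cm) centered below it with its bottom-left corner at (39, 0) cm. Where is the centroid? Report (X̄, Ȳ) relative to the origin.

web: A = 22 × 150 = 3300.00, centroid at (50.00, 75.00).
flange: A = 100 × 36 = 3600.00, centroid at (50.00, 168.00).
ΣA = 6900.00 cm²
ΣAX̄ = (3300.00)(50.00) + (3600.00)(50.00) = 345000.00 cm³
ΣAȲ = (3300.00)(75.00) + (3600.00)(168.00) = 852300.00 cm³
X̄ = 345000.00 / 6900.00 = 50.00 cm
Ȳ = 852300.00 / 6900.00 = 123.52 cm

X̄ = 50.00 cm, Ȳ = 123.52 cm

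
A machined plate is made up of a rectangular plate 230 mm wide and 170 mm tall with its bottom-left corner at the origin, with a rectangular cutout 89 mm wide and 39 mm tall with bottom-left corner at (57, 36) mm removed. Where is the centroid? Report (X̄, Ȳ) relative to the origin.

Part | A | x̄ᵢ | ȳᵢ | A·x̄ᵢ | A·ȳᵢ
plate | 39100.00 | 115.00 | 85.00 | 4496500.00 | 3323500.00
hole | -3471.00 | 101.50 | 55.50 | -352306.50 | -192640.50
Σ | 35629.00 |  |  | 4144193.50 | 3130859.50
X̄ = 4144193.50 / 35629.00 = 116.32 mm
Ȳ = 3130859.50 / 35629.00 = 87.87 mm

X̄ = 116.32 mm, Ȳ = 87.87 mm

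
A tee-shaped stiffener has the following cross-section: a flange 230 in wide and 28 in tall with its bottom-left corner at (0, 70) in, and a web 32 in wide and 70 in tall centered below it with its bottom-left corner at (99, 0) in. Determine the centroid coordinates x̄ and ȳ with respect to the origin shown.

web: A = 32 × 70 = 2240.00, centroid at (115.00, 35.00).
flange: A = 230 × 28 = 6440.00, centroid at (115.00, 84.00).
ΣA = 8680.00 in², ΣAx̄ = 998200.00 in³, ΣAȳ = 619360.00 in³.
x̄ = 998200.00/8680.00 = 115.00 in; ȳ = 619360.00/8680.00 = 71.35 in.

x̄ = 115.00 in, ȳ = 71.35 in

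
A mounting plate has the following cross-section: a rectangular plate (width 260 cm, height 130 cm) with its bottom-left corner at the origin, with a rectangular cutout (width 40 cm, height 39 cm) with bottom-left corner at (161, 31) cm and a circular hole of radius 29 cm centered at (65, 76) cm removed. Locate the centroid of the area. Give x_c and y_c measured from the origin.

x_c = 133.11 cm, y_c = 64.78 cm

plate: A = 260 × 130 = 33800.00, centroid at (130.00, 65.00).
hole 1: A = −(40 × 39) = -1560.00, centroid at (181.00, 50.50).
hole 2: A = −π·29² = -2642.08, centroid at (65.00, 76.00).
ΣA = 29597.92 cm²
ΣAx_c = (33800.00)(130.00) + (-1560.00)(181.00) + (-2642.08)(65.00) = 3939904.84 cm³
ΣAy_c = (33800.00)(65.00) + (-1560.00)(50.50) + (-2642.08)(76.00) = 1917421.96 cm³
x_c = 3939904.84 / 29597.92 = 133.11 cm
y_c = 1917421.96 / 29597.92 = 64.78 cm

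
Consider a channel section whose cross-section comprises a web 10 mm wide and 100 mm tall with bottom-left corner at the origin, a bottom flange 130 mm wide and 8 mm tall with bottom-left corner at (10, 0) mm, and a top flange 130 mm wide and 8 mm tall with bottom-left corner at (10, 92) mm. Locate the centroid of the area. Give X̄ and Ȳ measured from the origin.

web: A = 10 × 100 = 1000.00, centroid at (5.00, 50.00).
bottom flange: A = 130 × 8 = 1040.00, centroid at (75.00, 4.00).
top flange: A = 130 × 8 = 1040.00, centroid at (75.00, 96.00).
ΣA = 3080.00 mm²
ΣAX̄ = (1000.00)(5.00) + (1040.00)(75.00) + (1040.00)(75.00) = 161000.00 mm³
ΣAȲ = (1000.00)(50.00) + (1040.00)(4.00) + (1040.00)(96.00) = 154000.00 mm³
X̄ = 161000.00 / 3080.00 = 52.27 mm
Ȳ = 154000.00 / 3080.00 = 50.00 mm

X̄ = 52.27 mm, Ȳ = 50.00 mm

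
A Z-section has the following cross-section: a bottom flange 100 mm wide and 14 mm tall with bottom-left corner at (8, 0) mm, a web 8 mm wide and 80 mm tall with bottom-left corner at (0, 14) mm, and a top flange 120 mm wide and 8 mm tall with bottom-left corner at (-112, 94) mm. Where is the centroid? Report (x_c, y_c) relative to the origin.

x_c = 11.28 mm, y_c = 46.15 mm

bottom flange: A = 100 × 14 = 1400.00, centroid at (58.00, 7.00).
web: A = 8 × 80 = 640.00, centroid at (4.00, 54.00).
top flange: A = 120 × 8 = 960.00, centroid at (-52.00, 98.00).
ΣA = 3000.00 mm²
ΣAx_c = (1400.00)(58.00) + (640.00)(4.00) + (960.00)(-52.00) = 33840.00 mm³
ΣAy_c = (1400.00)(7.00) + (640.00)(54.00) + (960.00)(98.00) = 138440.00 mm³
x_c = 33840.00 / 3000.00 = 11.28 mm
y_c = 138440.00 / 3000.00 = 46.15 mm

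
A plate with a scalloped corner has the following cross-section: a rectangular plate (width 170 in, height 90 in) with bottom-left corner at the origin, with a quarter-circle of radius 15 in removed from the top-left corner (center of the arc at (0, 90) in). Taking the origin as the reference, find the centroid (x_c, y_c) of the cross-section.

x_c = 85.92 in, y_c = 44.55 in

plate: A = 170 × 90 = 15300.00, centroid at (85.00, 45.00).
removed quarter-circle: A = −¼π·15² = -176.71, centroid at (6.37, 83.63).
ΣA = 15123.29 in²
ΣAx_c = (15300.00)(85.00) + (-176.71)(6.37) = 1299375.00 in³
ΣAy_c = (15300.00)(45.00) + (-176.71)(83.63) = 673720.69 in³
x_c = 1299375.00 / 15123.29 = 85.92 in
y_c = 673720.69 / 15123.29 = 44.55 in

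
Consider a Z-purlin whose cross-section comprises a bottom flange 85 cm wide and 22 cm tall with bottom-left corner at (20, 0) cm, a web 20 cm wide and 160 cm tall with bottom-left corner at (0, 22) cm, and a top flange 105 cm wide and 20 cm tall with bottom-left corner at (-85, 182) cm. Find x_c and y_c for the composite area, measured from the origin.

bottom flange: A = 85 × 22 = 1870.00, centroid at (62.50, 11.00).
web: A = 20 × 160 = 3200.00, centroid at (10.00, 102.00).
top flange: A = 105 × 20 = 2100.00, centroid at (-32.50, 192.00).
ΣA = 7170.00 cm²
ΣAx_c = (1870.00)(62.50) + (3200.00)(10.00) + (2100.00)(-32.50) = 80625.00 cm³
ΣAy_c = (1870.00)(11.00) + (3200.00)(102.00) + (2100.00)(192.00) = 750170.00 cm³
x_c = 80625.00 / 7170.00 = 11.24 cm
y_c = 750170.00 / 7170.00 = 104.63 cm

x_c = 11.24 cm, y_c = 104.63 cm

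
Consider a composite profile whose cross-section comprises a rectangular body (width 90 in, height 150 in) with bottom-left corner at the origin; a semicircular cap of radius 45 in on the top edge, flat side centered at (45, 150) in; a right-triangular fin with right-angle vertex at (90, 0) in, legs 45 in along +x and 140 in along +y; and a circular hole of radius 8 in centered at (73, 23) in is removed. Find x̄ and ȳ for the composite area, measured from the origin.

rectangular body: A = 90 × 150 = 13500.00, centroid at (45.00, 75.00).
semicircular top: A = ½π·45² = 3180.86, centroid at (45.00, 169.10).
triangular fin: A = ½·45·140 = 3150.00, centroid at (105.00, 46.67).
hole: A = −π·8² = -201.06, centroid at (73.00, 23.00).
ΣA = 19629.80 in²
ΣAx̄ = (13500.00)(45.00) + (3180.86)(45.00) + (3150.00)(105.00) + (-201.06)(73.00) = 1066711.29 in³
ΣAȳ = (13500.00)(75.00) + (3180.86)(169.10) + (3150.00)(46.67) + (-201.06)(23.00) = 1692754.96 in³
x̄ = 1066711.29 / 19629.80 = 54.34 in
ȳ = 1692754.96 / 19629.80 = 86.23 in

x̄ = 54.34 in, ȳ = 86.23 in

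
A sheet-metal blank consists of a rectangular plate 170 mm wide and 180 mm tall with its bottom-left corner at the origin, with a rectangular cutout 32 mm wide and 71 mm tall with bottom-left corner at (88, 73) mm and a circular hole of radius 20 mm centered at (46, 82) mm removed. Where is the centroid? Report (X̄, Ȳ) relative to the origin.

X̄ = 85.22 mm, Ȳ = 88.82 mm

Part | A | x̄ᵢ | ȳᵢ | A·x̄ᵢ | A·ȳᵢ
plate | 30600.00 | 85.00 | 90.00 | 2601000.00 | 2754000.00
hole 1 | -2272.00 | 104.00 | 108.50 | -236288.00 | -246512.00
hole 2 | -1256.64 | 46.00 | 82.00 | -57805.30 | -103044.24
Σ | 27071.36 |  |  | 2306906.70 | 2404443.76
X̄ = 2306906.70 / 27071.36 = 85.22 mm
Ȳ = 2404443.76 / 27071.36 = 88.82 mm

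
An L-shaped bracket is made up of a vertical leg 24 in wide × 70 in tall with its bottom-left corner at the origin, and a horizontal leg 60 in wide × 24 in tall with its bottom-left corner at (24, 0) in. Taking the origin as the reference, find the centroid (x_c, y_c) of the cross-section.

x_c = 31.38 in, y_c = 24.38 in

vertical leg: A = 24 × 70 = 1680.00, centroid at (12.00, 35.00).
horizontal leg: A = 60 × 24 = 1440.00, centroid at (54.00, 12.00).
ΣA = 3120.00 in², ΣAx_c = 97920.00 in³, ΣAy_c = 76080.00 in³.
x_c = 97920.00/3120.00 = 31.38 in; y_c = 76080.00/3120.00 = 24.38 in.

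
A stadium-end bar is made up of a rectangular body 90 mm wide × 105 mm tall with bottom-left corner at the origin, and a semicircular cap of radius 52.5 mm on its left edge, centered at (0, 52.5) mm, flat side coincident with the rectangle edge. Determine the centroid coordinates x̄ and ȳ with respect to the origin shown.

rectangular body: A = 90 × 105 = 9450.00, centroid at (45.00, 52.50).
semicircular end: A = ½π·52.5² = 4329.51, centroid at (-22.28, 52.50).
ΣA = 13779.51 mm², ΣAx̄ = 328781.25 mm³, ΣAȳ = 723424.14 mm³.
x̄ = 328781.25/13779.51 = 23.86 mm; ȳ = 723424.14/13779.51 = 52.50 mm.

x̄ = 23.86 mm, ȳ = 52.50 mm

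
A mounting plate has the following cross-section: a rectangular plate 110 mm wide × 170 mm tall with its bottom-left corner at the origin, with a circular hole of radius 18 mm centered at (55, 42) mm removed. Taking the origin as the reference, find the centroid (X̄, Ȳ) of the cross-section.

Part | A | x̄ᵢ | ȳᵢ | A·x̄ᵢ | A·ȳᵢ
plate | 18700.00 | 55.00 | 85.00 | 1028500.00 | 1589500.00
hole | -1017.88 | 55.00 | 42.00 | -55983.18 | -42750.79
Σ | 17682.12 |  |  | 972516.82 | 1546749.21
X̄ = 972516.82 / 17682.12 = 55.00 mm
Ȳ = 1546749.21 / 17682.12 = 87.48 mm

X̄ = 55.00 mm, Ȳ = 87.48 mm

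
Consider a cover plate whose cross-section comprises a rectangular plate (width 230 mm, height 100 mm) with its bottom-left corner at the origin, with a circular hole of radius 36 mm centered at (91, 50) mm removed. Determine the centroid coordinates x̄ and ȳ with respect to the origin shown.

plate: A = 230 × 100 = 23000.00, centroid at (115.00, 50.00).
hole: A = −π·36² = -4071.50, centroid at (91.00, 50.00).
ΣA = 18928.50 mm²
ΣAx̄ = (23000.00)(115.00) + (-4071.50)(91.00) = 2274493.13 mm³
ΣAȳ = (23000.00)(50.00) + (-4071.50)(50.00) = 946424.80 mm³
x̄ = 2274493.13 / 18928.50 = 120.16 mm
ȳ = 946424.80 / 18928.50 = 50.00 mm

x̄ = 120.16 mm, ȳ = 50.00 mm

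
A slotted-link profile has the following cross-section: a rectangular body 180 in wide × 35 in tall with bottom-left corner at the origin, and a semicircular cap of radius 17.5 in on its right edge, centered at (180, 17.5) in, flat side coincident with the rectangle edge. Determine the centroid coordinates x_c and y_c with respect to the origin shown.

x_c = 96.91 in, y_c = 17.50 in

Part | A | x̄ᵢ | ȳᵢ | A·x̄ᵢ | A·ȳᵢ
rectangular body | 6300.00 | 90.00 | 17.50 | 567000.00 | 110250.00
semicircular end | 481.06 | 187.43 | 17.50 | 90163.06 | 8418.49
Σ | 6781.06 |  |  | 657163.06 | 118668.49
x_c = 657163.06 / 6781.06 = 96.91 in
y_c = 118668.49 / 6781.06 = 17.50 in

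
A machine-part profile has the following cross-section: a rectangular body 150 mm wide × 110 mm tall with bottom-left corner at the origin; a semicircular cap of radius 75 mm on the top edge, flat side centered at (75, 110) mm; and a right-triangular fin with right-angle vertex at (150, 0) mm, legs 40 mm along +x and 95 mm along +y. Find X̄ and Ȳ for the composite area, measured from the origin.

X̄ = 81.16 mm, Ȳ = 81.54 mm

rectangular body: A = 150 × 110 = 16500.00, centroid at (75.00, 55.00).
semicircular top: A = ½π·75² = 8835.73, centroid at (75.00, 141.83).
triangular fin: A = ½·40·95 = 1900.00, centroid at (163.33, 31.67).
ΣA = 27235.73 mm², ΣAX̄ = 2210513.03 mm³, ΣAȲ = 2220846.89 mm³.
X̄ = 2210513.03/27235.73 = 81.16 mm; Ȳ = 2220846.89/27235.73 = 81.54 mm.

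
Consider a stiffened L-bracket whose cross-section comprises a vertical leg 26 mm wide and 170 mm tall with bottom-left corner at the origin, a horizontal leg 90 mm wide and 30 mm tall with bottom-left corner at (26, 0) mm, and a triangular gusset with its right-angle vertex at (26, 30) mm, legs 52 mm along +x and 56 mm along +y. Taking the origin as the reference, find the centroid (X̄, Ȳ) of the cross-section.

X̄ = 36.41 mm, Ȳ = 56.79 mm

Part | A | x̄ᵢ | ȳᵢ | A·x̄ᵢ | A·ȳᵢ
vertical leg | 4420.00 | 13.00 | 85.00 | 57460.00 | 375700.00
horizontal leg | 2700.00 | 71.00 | 15.00 | 191700.00 | 40500.00
gusset | 1456.00 | 43.33 | 48.67 | 63093.33 | 70858.67
Σ | 8576.00 |  |  | 312253.33 | 487058.67
X̄ = 312253.33 / 8576.00 = 36.41 mm
Ȳ = 487058.67 / 8576.00 = 56.79 mm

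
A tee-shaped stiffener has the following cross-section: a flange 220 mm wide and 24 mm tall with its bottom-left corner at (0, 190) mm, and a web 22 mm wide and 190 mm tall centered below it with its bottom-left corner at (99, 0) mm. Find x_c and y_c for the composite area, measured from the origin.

x_c = 110.00 mm, y_c = 154.72 mm

Part | A | x̄ᵢ | ȳᵢ | A·x̄ᵢ | A·ȳᵢ
web | 4180.00 | 110.00 | 95.00 | 459800.00 | 397100.00
flange | 5280.00 | 110.00 | 202.00 | 580800.00 | 1066560.00
Σ | 9460.00 |  |  | 1040600.00 | 1463660.00
x_c = 1040600.00 / 9460.00 = 110.00 mm
y_c = 1463660.00 / 9460.00 = 154.72 mm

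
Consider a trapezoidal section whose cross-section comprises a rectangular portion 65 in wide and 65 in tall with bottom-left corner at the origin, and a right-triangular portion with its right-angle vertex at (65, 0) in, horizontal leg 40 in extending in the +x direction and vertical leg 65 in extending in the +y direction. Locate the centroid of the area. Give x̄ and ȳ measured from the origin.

x̄ = 43.28 in, ȳ = 29.95 in

Part | A | x̄ᵢ | ȳᵢ | A·x̄ᵢ | A·ȳᵢ
rectangular portion | 4225.00 | 32.50 | 32.50 | 137312.50 | 137312.50
triangular portion | 1300.00 | 78.33 | 21.67 | 101833.33 | 28166.67
Σ | 5525.00 |  |  | 239145.83 | 165479.17
x̄ = 239145.83 / 5525.00 = 43.28 in
ȳ = 165479.17 / 5525.00 = 29.95 in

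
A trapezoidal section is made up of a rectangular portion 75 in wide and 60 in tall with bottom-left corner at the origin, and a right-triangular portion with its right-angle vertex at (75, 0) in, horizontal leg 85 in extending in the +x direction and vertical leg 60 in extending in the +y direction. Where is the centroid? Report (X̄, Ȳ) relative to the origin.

rectangular portion: A = 75 × 60 = 4500.00, centroid at (37.50, 30.00).
triangular portion: A = ½·85·60 = 2550.00, centroid at (103.33, 20.00).
ΣA = 7050.00 in², ΣAX̄ = 432250.00 in³, ΣAȲ = 186000.00 in³.
X̄ = 432250.00/7050.00 = 61.31 in; Ȳ = 186000.00/7050.00 = 26.38 in.

X̄ = 61.31 in, Ȳ = 26.38 in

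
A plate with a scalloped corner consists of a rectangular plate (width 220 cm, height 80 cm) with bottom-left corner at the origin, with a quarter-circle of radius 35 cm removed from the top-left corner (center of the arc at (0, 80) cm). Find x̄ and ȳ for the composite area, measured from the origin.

Part | A | x̄ᵢ | ȳᵢ | A·x̄ᵢ | A·ȳᵢ
plate | 17600.00 | 110.00 | 40.00 | 1936000.00 | 704000.00
removed quarter-circle | -962.11 | 14.85 | 65.15 | -14291.67 | -62677.35
Σ | 16637.89 |  |  | 1921708.33 | 641322.65
x̄ = 1921708.33 / 16637.89 = 115.50 cm
ȳ = 641322.65 / 16637.89 = 38.55 cm

x̄ = 115.50 cm, ȳ = 38.55 cm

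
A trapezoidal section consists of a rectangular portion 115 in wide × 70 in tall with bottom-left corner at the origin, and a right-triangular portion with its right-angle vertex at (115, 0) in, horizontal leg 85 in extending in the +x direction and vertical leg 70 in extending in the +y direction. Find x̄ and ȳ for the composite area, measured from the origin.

x̄ = 80.66 in, ȳ = 31.85 in

rectangular portion: A = 115 × 70 = 8050.00, centroid at (57.50, 35.00).
triangular portion: A = ½·85·70 = 2975.00, centroid at (143.33, 23.33).
ΣA = 11025.00 in²
ΣAx̄ = (8050.00)(57.50) + (2975.00)(143.33) = 889291.67 in³
ΣAȳ = (8050.00)(35.00) + (2975.00)(23.33) = 351166.67 in³
x̄ = 889291.67 / 11025.00 = 80.66 in
ȳ = 351166.67 / 11025.00 = 31.85 in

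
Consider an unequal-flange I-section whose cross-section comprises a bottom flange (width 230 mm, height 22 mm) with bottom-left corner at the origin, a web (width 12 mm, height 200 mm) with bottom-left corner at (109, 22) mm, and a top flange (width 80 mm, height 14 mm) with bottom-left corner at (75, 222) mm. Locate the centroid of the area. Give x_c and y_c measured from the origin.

bottom flange: A = 230 × 22 = 5060.00, centroid at (115.00, 11.00).
web: A = 12 × 200 = 2400.00, centroid at (115.00, 122.00).
top flange: A = 80 × 14 = 1120.00, centroid at (115.00, 229.00).
ΣA = 8580.00 mm², ΣAx_c = 986700.00 mm³, ΣAy_c = 604940.00 mm³.
x_c = 986700.00/8580.00 = 115.00 mm; y_c = 604940.00/8580.00 = 70.51 mm.

x_c = 115.00 mm, y_c = 70.51 mm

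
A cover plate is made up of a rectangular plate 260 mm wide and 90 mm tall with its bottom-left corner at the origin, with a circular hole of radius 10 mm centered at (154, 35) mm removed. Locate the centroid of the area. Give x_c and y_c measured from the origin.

Part | A | x̄ᵢ | ȳᵢ | A·x̄ᵢ | A·ȳᵢ
plate | 23400.00 | 130.00 | 45.00 | 3042000.00 | 1053000.00
hole | -314.16 | 154.00 | 35.00 | -48380.53 | -10995.57
Σ | 23085.84 |  |  | 2993619.47 | 1042004.43
x_c = 2993619.47 / 23085.84 = 129.67 mm
y_c = 1042004.43 / 23085.84 = 45.14 mm

x_c = 129.67 mm, y_c = 45.14 mm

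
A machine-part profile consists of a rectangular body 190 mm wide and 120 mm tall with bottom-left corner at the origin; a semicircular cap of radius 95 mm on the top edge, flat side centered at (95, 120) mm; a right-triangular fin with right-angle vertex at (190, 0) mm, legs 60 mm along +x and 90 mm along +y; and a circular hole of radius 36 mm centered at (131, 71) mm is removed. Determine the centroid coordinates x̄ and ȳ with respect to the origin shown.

x̄ = 99.60 mm, ȳ = 96.41 mm

rectangular body: A = 190 × 120 = 22800.00, centroid at (95.00, 60.00).
semicircular top: A = ½π·95² = 14176.44, centroid at (95.00, 160.32).
triangular fin: A = ½·60·90 = 2700.00, centroid at (210.00, 30.00).
hole: A = −π·36² = -4071.50, centroid at (131.00, 71.00).
ΣA = 35604.93 mm²
ΣAx̄ = (22800.00)(95.00) + (14176.44)(95.00) + (2700.00)(210.00) + (-4071.50)(131.00) = 3546394.47 mm³
ΣAȳ = (22800.00)(60.00) + (14176.44)(160.32) + (2700.00)(30.00) + (-4071.50)(71.00) = 3432678.97 mm³
x̄ = 3546394.47 / 35604.93 = 99.60 mm
ȳ = 3432678.97 / 35604.93 = 96.41 mm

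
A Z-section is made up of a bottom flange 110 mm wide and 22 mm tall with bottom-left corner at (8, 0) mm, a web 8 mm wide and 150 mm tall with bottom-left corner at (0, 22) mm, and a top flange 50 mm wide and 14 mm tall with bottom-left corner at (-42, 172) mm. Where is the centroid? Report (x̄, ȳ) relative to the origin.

x̄ = 33.65 mm, ȳ = 62.11 mm

Part | A | x̄ᵢ | ȳᵢ | A·x̄ᵢ | A·ȳᵢ
bottom flange | 2420.00 | 63.00 | 11.00 | 152460.00 | 26620.00
web | 1200.00 | 4.00 | 97.00 | 4800.00 | 116400.00
top flange | 700.00 | -17.00 | 179.00 | -11900.00 | 125300.00
Σ | 4320.00 |  |  | 145360.00 | 268320.00
x̄ = 145360.00 / 4320.00 = 33.65 mm
ȳ = 268320.00 / 4320.00 = 62.11 mm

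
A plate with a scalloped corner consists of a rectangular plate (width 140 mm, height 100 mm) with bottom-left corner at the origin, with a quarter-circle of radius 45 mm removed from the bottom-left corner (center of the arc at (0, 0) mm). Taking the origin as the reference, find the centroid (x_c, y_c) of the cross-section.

x_c = 76.52 mm, y_c = 53.96 mm

plate: A = 140 × 100 = 14000.00, centroid at (70.00, 50.00).
removed quarter-circle: A = −¼π·45² = -1590.43, centroid at (19.10, 19.10).
ΣA = 12409.57 mm², ΣAx_c = 949625.00 mm³, ΣAy_c = 669625.00 mm³.
x_c = 949625.00/12409.57 = 76.52 mm; y_c = 669625.00/12409.57 = 53.96 mm.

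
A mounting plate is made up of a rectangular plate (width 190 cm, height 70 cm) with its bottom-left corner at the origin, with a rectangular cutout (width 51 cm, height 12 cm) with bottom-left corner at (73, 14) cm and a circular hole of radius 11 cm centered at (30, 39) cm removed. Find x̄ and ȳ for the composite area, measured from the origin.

x̄ = 96.83 cm, ȳ = 35.62 cm

Part | A | x̄ᵢ | ȳᵢ | A·x̄ᵢ | A·ȳᵢ
plate | 13300.00 | 95.00 | 35.00 | 1263500.00 | 465500.00
hole 1 | -612.00 | 98.50 | 20.00 | -60282.00 | -12240.00
hole 2 | -380.13 | 30.00 | 39.00 | -11403.98 | -14825.18
Σ | 12307.87 |  |  | 1191814.02 | 438434.82
x̄ = 1191814.02 / 12307.87 = 96.83 cm
ȳ = 438434.82 / 12307.87 = 35.62 cm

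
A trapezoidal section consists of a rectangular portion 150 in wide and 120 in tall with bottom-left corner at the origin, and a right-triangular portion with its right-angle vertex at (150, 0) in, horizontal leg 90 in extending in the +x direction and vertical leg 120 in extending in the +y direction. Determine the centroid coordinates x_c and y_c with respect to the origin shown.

x_c = 99.23 in, y_c = 55.38 in

rectangular portion: A = 150 × 120 = 18000.00, centroid at (75.00, 60.00).
triangular portion: A = ½·90·120 = 5400.00, centroid at (180.00, 40.00).
ΣA = 23400.00 in²
ΣAx_c = (18000.00)(75.00) + (5400.00)(180.00) = 2322000.00 in³
ΣAy_c = (18000.00)(60.00) + (5400.00)(40.00) = 1296000.00 in³
x_c = 2322000.00 / 23400.00 = 99.23 in
y_c = 1296000.00 / 23400.00 = 55.38 in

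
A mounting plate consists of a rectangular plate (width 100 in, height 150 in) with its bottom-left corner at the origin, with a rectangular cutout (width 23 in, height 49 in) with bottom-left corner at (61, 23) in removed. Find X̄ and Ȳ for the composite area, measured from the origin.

X̄ = 48.17 in, Ȳ = 77.23 in

plate: A = 100 × 150 = 15000.00, centroid at (50.00, 75.00).
hole: A = −(23 × 49) = -1127.00, centroid at (72.50, 47.50).
ΣA = 13873.00 in²
ΣAX̄ = (15000.00)(50.00) + (-1127.00)(72.50) = 668292.50 in³
ΣAȲ = (15000.00)(75.00) + (-1127.00)(47.50) = 1071467.50 in³
X̄ = 668292.50 / 13873.00 = 48.17 in
Ȳ = 1071467.50 / 13873.00 = 77.23 in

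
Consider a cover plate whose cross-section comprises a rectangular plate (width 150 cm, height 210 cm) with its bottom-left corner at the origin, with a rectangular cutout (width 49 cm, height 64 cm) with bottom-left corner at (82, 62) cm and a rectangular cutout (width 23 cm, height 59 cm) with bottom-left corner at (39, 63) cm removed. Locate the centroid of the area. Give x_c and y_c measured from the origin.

x_c = 72.57 cm, y_c = 106.91 cm

Part | A | x̄ᵢ | ȳᵢ | A·x̄ᵢ | A·ȳᵢ
plate | 31500.00 | 75.00 | 105.00 | 2362500.00 | 3307500.00
hole 1 | -3136.00 | 106.50 | 94.00 | -333984.00 | -294784.00
hole 2 | -1357.00 | 50.50 | 92.50 | -68528.50 | -125522.50
Σ | 27007.00 |  |  | 1959987.50 | 2887193.50
x_c = 1959987.50 / 27007.00 = 72.57 cm
y_c = 2887193.50 / 27007.00 = 106.91 cm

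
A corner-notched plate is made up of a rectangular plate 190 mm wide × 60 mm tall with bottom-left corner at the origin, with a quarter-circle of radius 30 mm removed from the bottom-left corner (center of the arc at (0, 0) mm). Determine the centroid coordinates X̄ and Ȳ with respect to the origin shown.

X̄ = 100.44 mm, Ȳ = 31.14 mm

Part | A | x̄ᵢ | ȳᵢ | A·x̄ᵢ | A·ȳᵢ
plate | 11400.00 | 95.00 | 30.00 | 1083000.00 | 342000.00
removed quarter-circle | -706.86 | 12.73 | 12.73 | -9000.00 | -9000.00
Σ | 10693.14 |  |  | 1074000.00 | 333000.00
X̄ = 1074000.00 / 10693.14 = 100.44 mm
Ȳ = 333000.00 / 10693.14 = 31.14 mm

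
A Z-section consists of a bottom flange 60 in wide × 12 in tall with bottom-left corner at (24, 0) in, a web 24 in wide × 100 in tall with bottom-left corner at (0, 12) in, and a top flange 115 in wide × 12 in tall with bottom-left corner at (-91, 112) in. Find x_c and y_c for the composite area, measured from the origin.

x_c = 4.77 in, y_c = 70.21 in

bottom flange: A = 60 × 12 = 720.00, centroid at (54.00, 6.00).
web: A = 24 × 100 = 2400.00, centroid at (12.00, 62.00).
top flange: A = 115 × 12 = 1380.00, centroid at (-33.50, 118.00).
ΣA = 4500.00 in²
ΣAx_c = (720.00)(54.00) + (2400.00)(12.00) + (1380.00)(-33.50) = 21450.00 in³
ΣAy_c = (720.00)(6.00) + (2400.00)(62.00) + (1380.00)(118.00) = 315960.00 in³
x_c = 21450.00 / 4500.00 = 4.77 in
y_c = 315960.00 / 4500.00 = 70.21 in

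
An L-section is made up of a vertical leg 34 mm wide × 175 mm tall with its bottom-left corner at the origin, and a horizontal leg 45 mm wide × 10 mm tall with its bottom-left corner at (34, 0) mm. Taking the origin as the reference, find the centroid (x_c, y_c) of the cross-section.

x_c = 19.78 mm, y_c = 81.70 mm

vertical leg: A = 34 × 175 = 5950.00, centroid at (17.00, 87.50).
horizontal leg: A = 45 × 10 = 450.00, centroid at (56.50, 5.00).
ΣA = 6400.00 mm²
ΣAx_c = (5950.00)(17.00) + (450.00)(56.50) = 126575.00 mm³
ΣAy_c = (5950.00)(87.50) + (450.00)(5.00) = 522875.00 mm³
x_c = 126575.00 / 6400.00 = 19.78 mm
y_c = 522875.00 / 6400.00 = 81.70 mm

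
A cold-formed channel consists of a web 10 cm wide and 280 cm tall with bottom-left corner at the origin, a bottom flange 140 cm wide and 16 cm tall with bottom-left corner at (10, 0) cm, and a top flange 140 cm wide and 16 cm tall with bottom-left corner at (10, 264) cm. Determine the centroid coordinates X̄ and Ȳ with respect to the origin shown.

X̄ = 51.15 cm, Ȳ = 140.00 cm

Part | A | x̄ᵢ | ȳᵢ | A·x̄ᵢ | A·ȳᵢ
web | 2800.00 | 5.00 | 140.00 | 14000.00 | 392000.00
bottom flange | 2240.00 | 80.00 | 8.00 | 179200.00 | 17920.00
top flange | 2240.00 | 80.00 | 272.00 | 179200.00 | 609280.00
Σ | 7280.00 |  |  | 372400.00 | 1019200.00
X̄ = 372400.00 / 7280.00 = 51.15 cm
Ȳ = 1019200.00 / 7280.00 = 140.00 cm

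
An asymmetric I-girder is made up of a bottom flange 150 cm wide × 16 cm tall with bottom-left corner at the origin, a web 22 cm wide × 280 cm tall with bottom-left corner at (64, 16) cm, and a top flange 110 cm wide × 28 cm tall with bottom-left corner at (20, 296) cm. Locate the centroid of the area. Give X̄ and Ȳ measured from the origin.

bottom flange: A = 150 × 16 = 2400.00, centroid at (75.00, 8.00).
web: A = 22 × 280 = 6160.00, centroid at (75.00, 156.00).
top flange: A = 110 × 28 = 3080.00, centroid at (75.00, 310.00).
ΣA = 11640.00 cm²
ΣAX̄ = (2400.00)(75.00) + (6160.00)(75.00) + (3080.00)(75.00) = 873000.00 cm³
ΣAȲ = (2400.00)(8.00) + (6160.00)(156.00) + (3080.00)(310.00) = 1934960.00 cm³
X̄ = 873000.00 / 11640.00 = 75.00 cm
Ȳ = 1934960.00 / 11640.00 = 166.23 cm

X̄ = 75.00 cm, Ȳ = 166.23 cm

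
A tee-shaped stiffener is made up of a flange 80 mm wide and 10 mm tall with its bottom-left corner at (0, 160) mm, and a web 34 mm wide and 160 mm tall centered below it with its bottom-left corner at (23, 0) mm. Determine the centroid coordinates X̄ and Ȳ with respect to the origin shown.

web: A = 34 × 160 = 5440.00, centroid at (40.00, 80.00).
flange: A = 80 × 10 = 800.00, centroid at (40.00, 165.00).
ΣA = 6240.00 mm², ΣAX̄ = 249600.00 mm³, ΣAȲ = 567200.00 mm³.
X̄ = 249600.00/6240.00 = 40.00 mm; Ȳ = 567200.00/6240.00 = 90.90 mm.

X̄ = 40.00 mm, Ȳ = 90.90 mm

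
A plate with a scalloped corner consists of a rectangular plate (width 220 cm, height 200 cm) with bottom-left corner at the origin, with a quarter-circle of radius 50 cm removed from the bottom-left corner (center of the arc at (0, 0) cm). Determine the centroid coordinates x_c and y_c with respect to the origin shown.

plate: A = 220 × 200 = 44000.00, centroid at (110.00, 100.00).
removed quarter-circle: A = −¼π·50² = -1963.50, centroid at (21.22, 21.22).
ΣA = 42036.50 cm²
ΣAx_c = (44000.00)(110.00) + (-1963.50)(21.22) = 4798333.33 cm³
ΣAy_c = (44000.00)(100.00) + (-1963.50)(21.22) = 4358333.33 cm³
x_c = 4798333.33 / 42036.50 = 114.15 cm
y_c = 4358333.33 / 42036.50 = 103.68 cm

x_c = 114.15 cm, y_c = 103.68 cm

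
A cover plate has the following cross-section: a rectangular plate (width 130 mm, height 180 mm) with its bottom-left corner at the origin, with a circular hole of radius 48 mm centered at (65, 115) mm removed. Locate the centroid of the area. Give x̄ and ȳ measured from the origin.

plate: A = 130 × 180 = 23400.00, centroid at (65.00, 90.00).
hole: A = −π·48² = -7238.23, centroid at (65.00, 115.00).
ΣA = 16161.77 mm², ΣAx̄ = 1050515.08 mm³, ΣAȳ = 1273603.61 mm³.
x̄ = 1050515.08/16161.77 = 65.00 mm; ȳ = 1273603.61/16161.77 = 78.80 mm.

x̄ = 65.00 mm, ȳ = 78.80 mm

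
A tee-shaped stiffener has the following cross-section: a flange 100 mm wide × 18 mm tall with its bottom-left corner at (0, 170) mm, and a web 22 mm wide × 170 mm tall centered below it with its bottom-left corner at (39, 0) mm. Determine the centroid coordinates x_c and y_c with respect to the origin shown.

web: A = 22 × 170 = 3740.00, centroid at (50.00, 85.00).
flange: A = 100 × 18 = 1800.00, centroid at (50.00, 179.00).
ΣA = 5540.00 mm², ΣAx_c = 277000.00 mm³, ΣAy_c = 640100.00 mm³.
x_c = 277000.00/5540.00 = 50.00 mm; y_c = 640100.00/5540.00 = 115.54 mm.

x_c = 50.00 mm, y_c = 115.54 mm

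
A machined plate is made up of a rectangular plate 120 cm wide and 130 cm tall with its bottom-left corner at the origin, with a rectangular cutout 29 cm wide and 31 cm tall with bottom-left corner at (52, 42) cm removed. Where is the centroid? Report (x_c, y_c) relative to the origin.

x_c = 59.60 cm, y_c = 65.46 cm

plate: A = 120 × 130 = 15600.00, centroid at (60.00, 65.00).
hole: A = −(29 × 31) = -899.00, centroid at (66.50, 57.50).
ΣA = 14701.00 cm²
ΣAx_c = (15600.00)(60.00) + (-899.00)(66.50) = 876216.50 cm³
ΣAy_c = (15600.00)(65.00) + (-899.00)(57.50) = 962307.50 cm³
x_c = 876216.50 / 14701.00 = 59.60 cm
y_c = 962307.50 / 14701.00 = 65.46 cm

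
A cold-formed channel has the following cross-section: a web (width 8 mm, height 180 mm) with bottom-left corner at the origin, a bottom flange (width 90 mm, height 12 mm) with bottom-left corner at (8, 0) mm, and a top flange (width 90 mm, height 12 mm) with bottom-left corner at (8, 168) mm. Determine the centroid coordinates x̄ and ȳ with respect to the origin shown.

x̄ = 33.40 mm, ȳ = 90.00 mm

Part | A | x̄ᵢ | ȳᵢ | A·x̄ᵢ | A·ȳᵢ
web | 1440.00 | 4.00 | 90.00 | 5760.00 | 129600.00
bottom flange | 1080.00 | 53.00 | 6.00 | 57240.00 | 6480.00
top flange | 1080.00 | 53.00 | 174.00 | 57240.00 | 187920.00
Σ | 3600.00 |  |  | 120240.00 | 324000.00
x̄ = 120240.00 / 3600.00 = 33.40 mm
ȳ = 324000.00 / 3600.00 = 90.00 mm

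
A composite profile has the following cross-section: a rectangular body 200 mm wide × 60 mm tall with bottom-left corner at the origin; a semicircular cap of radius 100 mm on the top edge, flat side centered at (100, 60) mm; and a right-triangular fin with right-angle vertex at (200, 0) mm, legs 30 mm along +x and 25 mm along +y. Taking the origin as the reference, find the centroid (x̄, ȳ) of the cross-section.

rectangular body: A = 200 × 60 = 12000.00, centroid at (100.00, 30.00).
semicircular top: A = ½π·100² = 15707.96, centroid at (100.00, 102.44).
triangular fin: A = ½·30·25 = 375.00, centroid at (210.00, 8.33).
ΣA = 28082.96 mm², ΣAx̄ = 2849546.33 mm³, ΣAȳ = 1972269.46 mm³.
x̄ = 2849546.33/28082.96 = 101.47 mm; ȳ = 1972269.46/28082.96 = 70.23 mm.

x̄ = 101.47 mm, ȳ = 70.23 mm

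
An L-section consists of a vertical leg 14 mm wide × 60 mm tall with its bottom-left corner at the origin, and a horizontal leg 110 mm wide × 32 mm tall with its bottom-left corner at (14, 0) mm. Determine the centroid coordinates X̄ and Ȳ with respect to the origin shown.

vertical leg: A = 14 × 60 = 840.00, centroid at (7.00, 30.00).
horizontal leg: A = 110 × 32 = 3520.00, centroid at (69.00, 16.00).
ΣA = 4360.00 mm²
ΣAX̄ = (840.00)(7.00) + (3520.00)(69.00) = 248760.00 mm³
ΣAȲ = (840.00)(30.00) + (3520.00)(16.00) = 81520.00 mm³
X̄ = 248760.00 / 4360.00 = 57.06 mm
Ȳ = 81520.00 / 4360.00 = 18.70 mm

X̄ = 57.06 mm, Ȳ = 18.70 mm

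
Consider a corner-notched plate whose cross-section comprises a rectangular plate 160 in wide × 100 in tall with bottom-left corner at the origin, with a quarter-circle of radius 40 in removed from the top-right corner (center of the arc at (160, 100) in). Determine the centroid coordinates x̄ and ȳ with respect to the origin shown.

x̄ = 74.63 in, ȳ = 47.19 in

plate: A = 160 × 100 = 16000.00, centroid at (80.00, 50.00).
removed quarter-circle: A = −¼π·40² = -1256.64, centroid at (143.02, 83.02).
ΣA = 14743.36 in², ΣAx̄ = 1100271.40 in³, ΣAȳ = 695669.63 in³.
x̄ = 1100271.40/14743.36 = 74.63 in; ȳ = 695669.63/14743.36 = 47.19 in.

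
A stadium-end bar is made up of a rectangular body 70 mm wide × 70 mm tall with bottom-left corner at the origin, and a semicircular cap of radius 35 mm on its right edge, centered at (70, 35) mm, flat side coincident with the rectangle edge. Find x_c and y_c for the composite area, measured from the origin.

rectangular body: A = 70 × 70 = 4900.00, centroid at (35.00, 35.00).
semicircular end: A = ½π·35² = 1924.23, centroid at (84.85, 35.00).
ΣA = 6824.23 mm², ΣAx_c = 334779.12 mm³, ΣAy_c = 238847.89 mm³.
x_c = 334779.12/6824.23 = 49.06 mm; y_c = 238847.89/6824.23 = 35.00 mm.

x_c = 49.06 mm, y_c = 35.00 mm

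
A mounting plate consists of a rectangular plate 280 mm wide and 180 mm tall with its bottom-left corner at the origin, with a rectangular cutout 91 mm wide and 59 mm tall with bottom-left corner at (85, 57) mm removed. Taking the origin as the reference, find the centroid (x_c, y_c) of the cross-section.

x_c = 141.13 mm, y_c = 90.42 mm

plate: A = 280 × 180 = 50400.00, centroid at (140.00, 90.00).
hole: A = −(91 × 59) = -5369.00, centroid at (130.50, 86.50).
ΣA = 45031.00 mm², ΣAx_c = 6355345.50 mm³, ΣAy_c = 4071581.50 mm³.
x_c = 6355345.50/45031.00 = 141.13 mm; y_c = 4071581.50/45031.00 = 90.42 mm.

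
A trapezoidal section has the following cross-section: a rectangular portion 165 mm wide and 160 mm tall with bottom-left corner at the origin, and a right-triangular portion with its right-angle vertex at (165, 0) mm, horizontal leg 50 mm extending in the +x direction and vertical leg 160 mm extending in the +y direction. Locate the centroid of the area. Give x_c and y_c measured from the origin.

Part | A | x̄ᵢ | ȳᵢ | A·x̄ᵢ | A·ȳᵢ
rectangular portion | 26400.00 | 82.50 | 80.00 | 2178000.00 | 2112000.00
triangular portion | 4000.00 | 181.67 | 53.33 | 726666.67 | 213333.33
Σ | 30400.00 |  |  | 2904666.67 | 2325333.33
x_c = 2904666.67 / 30400.00 = 95.55 mm
y_c = 2325333.33 / 30400.00 = 76.49 mm

x_c = 95.55 mm, y_c = 76.49 mm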